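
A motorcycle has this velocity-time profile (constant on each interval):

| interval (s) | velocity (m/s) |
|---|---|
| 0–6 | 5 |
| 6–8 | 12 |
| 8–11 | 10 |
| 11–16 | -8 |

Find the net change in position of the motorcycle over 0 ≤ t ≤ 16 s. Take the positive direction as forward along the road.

44 m

Net displacement equals the area under the velocity-time graph (areas below the axis count negative).
0–6 s: 5 × 6 = 30 m
6–8 s: 12 × 2 = 24 m
8–11 s: 10 × 3 = 30 m
11–16 s: -8 × 5 = -40 m
Net displacement = 44 m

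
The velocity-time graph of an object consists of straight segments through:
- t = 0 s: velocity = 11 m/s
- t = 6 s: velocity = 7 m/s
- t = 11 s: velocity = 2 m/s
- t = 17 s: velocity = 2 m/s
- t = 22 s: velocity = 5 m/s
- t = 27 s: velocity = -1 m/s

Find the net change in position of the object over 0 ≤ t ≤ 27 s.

Displacement is the signed area under the v-t curve.
0–6 s: ½(11 + 7)(6) = 54 m
6–11 s: ½(7 + 2)(5) = 22.5 m
11–17 s: 2 × 6 = 12 m
17–22 s: ½(2 + 5)(5) = 17.5 m
22–27 s: ½(5 + -1)(5) = 10 m
Net displacement = 116 m

116 m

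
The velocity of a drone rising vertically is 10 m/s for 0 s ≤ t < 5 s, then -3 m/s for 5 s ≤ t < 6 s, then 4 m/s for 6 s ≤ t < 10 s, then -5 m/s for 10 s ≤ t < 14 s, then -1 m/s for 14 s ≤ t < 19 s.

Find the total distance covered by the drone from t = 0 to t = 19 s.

Distance (not displacement) is the total path length: add the absolute areas under v-t.
0–5 s: |10| × 5 = 50 m
5–6 s: |-3| × 1 = 3 m
6–10 s: |4| × 4 = 16 m
10–14 s: |-5| × 4 = 20 m
14–19 s: |-1| × 5 = 5 m
Total distance = 94 m

94 m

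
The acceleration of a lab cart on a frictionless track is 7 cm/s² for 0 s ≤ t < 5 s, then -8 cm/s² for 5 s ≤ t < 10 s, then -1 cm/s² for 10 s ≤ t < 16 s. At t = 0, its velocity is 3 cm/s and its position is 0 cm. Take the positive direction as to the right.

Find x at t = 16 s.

162.5 cm

On each constant-a segment, Δv = aΔt and Δx = v₀Δt + ½aΔt²; chain segment to segment.
0–5 s: v starts 3 cm/s; Δx = 3·5 + ½·7·5² = 102.5 cm; v ends 38 cm/s.
5–10 s: v starts 38 cm/s; Δx = 38·5 + ½·-8·5² = 90 cm; v ends -2 cm/s.
10–16 s: v starts -2 cm/s; Δx = -2·6 + ½·-1·6² = -30 cm; v ends -8 cm/s.
x(16) = 0 + Σ Δx = 162.5 cm.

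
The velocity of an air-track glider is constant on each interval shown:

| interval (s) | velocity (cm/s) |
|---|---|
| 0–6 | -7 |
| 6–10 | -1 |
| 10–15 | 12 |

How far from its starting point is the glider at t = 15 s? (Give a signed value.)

Displacement is the signed area under the v-t curve.
0–6 s: -7 × 6 = -42 cm
6–10 s: -1 × 4 = -4 cm
10–15 s: 12 × 5 = 60 cm
Net displacement = 14 cm

14 cm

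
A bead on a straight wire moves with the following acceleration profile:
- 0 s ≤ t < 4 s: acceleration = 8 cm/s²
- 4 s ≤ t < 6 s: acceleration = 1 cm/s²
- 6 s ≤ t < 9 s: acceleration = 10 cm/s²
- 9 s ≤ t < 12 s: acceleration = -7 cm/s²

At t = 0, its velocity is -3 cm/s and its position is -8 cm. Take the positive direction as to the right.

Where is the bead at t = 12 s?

On each constant-a segment, Δv = aΔt and Δx = v₀Δt + ½aΔt²; chain segment to segment.
0–4 s: v starts -3 cm/s; Δx = -3·4 + ½·8·4² = 52 cm; v ends 29 cm/s.
4–6 s: v starts 29 cm/s; Δx = 29·2 + ½·1·2² = 60 cm; v ends 31 cm/s.
6–9 s: v starts 31 cm/s; Δx = 31·3 + ½·10·3² = 138 cm; v ends 61 cm/s.
9–12 s: v starts 61 cm/s; Δx = 61·3 + ½·-7·3² = 151.5 cm; v ends 40 cm/s.
x(12) = -8 + Σ Δx = 393.5 cm.

393.5 cm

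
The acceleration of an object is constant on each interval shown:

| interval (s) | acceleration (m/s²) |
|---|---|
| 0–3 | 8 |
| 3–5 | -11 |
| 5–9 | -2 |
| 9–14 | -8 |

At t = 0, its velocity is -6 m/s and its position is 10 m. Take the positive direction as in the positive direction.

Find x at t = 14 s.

-150 m

On each constant-a segment, Δv = aΔt and Δx = v₀Δt + ½aΔt²; chain segment to segment.
0–3 s: v starts -6 m/s; Δx = -6·3 + ½·8·3² = 18 m; v ends 18 m/s.
3–5 s: v starts 18 m/s; Δx = 18·2 + ½·-11·2² = 14 m; v ends -4 m/s.
5–9 s: v starts -4 m/s; Δx = -4·4 + ½·-2·4² = -32 m; v ends -12 m/s.
9–14 s: v starts -12 m/s; Δx = -12·5 + ½·-8·5² = -160 m; v ends -52 m/s.
x(14) = 10 + Σ Δx = -150 m.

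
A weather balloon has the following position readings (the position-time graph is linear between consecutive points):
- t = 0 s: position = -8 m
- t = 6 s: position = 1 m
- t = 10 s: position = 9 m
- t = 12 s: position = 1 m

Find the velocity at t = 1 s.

Velocity is the slope of the x-t graph on 0–6 s: (1 − -8)/(6 − 0) = 1.5 m/s.

1.5 m/s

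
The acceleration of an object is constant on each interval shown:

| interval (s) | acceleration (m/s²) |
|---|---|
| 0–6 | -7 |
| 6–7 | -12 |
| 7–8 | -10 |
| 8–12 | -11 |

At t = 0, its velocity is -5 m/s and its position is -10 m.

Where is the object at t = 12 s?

On each constant-a segment, Δv = aΔt and Δx = v₀Δt + ½aΔt²; chain segment to segment.
0–6 s: v starts -5 m/s; Δx = -5·6 + ½·-7·6² = -156 m; v ends -47 m/s.
6–7 s: v starts -47 m/s; Δx = -47·1 + ½·-12·1² = -53 m; v ends -59 m/s.
7–8 s: v starts -59 m/s; Δx = -59·1 + ½·-10·1² = -64 m; v ends -69 m/s.
8–12 s: v starts -69 m/s; Δx = -69·4 + ½·-11·4² = -364 m; v ends -113 m/s.
x(12) = -10 + Σ Δx = -647 m.

-647 m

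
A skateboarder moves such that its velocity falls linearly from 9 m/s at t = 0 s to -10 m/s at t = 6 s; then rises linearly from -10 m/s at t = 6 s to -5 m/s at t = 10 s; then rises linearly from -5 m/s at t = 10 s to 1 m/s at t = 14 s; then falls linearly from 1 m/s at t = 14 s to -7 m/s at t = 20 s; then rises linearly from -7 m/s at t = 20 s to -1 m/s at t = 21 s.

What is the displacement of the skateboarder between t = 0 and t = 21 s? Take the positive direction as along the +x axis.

-63 m

Net displacement equals the area under the velocity-time graph (areas below the axis count negative).
0–6 s: ½(9 + -10)(6) = -3 m
6–10 s: ½(-10 + -5)(4) = -30 m
10–14 s: ½(-5 + 1)(4) = -8 m
14–20 s: ½(1 + -7)(6) = -18 m
20–21 s: ½(-7 + -1)(1) = -4 m
Net displacement = -63 m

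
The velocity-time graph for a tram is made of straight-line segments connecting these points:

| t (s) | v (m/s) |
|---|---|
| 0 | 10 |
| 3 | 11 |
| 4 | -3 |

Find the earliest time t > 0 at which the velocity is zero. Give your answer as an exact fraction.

v changes sign on 3–4 s (from 11 to -3); the graph is linear there, so v = 0 at t = 3 + (-11)·(4 − 3)/(-3 − 11) = 53/14 s.

t = 53/14 s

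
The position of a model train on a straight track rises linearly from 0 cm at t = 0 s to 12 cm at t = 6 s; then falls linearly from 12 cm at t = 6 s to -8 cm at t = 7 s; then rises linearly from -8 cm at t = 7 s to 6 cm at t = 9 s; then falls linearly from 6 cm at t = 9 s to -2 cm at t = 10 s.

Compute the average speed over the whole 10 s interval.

5.4 cm/s

Average speed = (total path length)/(elapsed time); on a piecewise-linear x-t graph the path length is Σ|Δx|.
0–6 s: |Δx| = |12 − 0| = 12 cm
6–7 s: |Δx| = |-8 − 12| = 20 cm
7–9 s: |Δx| = |6 − -8| = 14 cm
9–10 s: |Δx| = |-2 − 6| = 8 cm
Total path = 54 cm; average speed = 54/10 = 5.4 cm/s.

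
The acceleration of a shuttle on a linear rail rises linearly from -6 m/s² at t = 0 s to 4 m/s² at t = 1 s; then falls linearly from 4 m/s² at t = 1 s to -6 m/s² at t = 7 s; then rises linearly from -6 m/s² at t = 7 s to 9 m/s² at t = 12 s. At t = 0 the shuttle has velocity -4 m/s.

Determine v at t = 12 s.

-3.5 m/s

Δv equals the area under the a-t graph; then v = v₀ + Δv.
0–1 s: ½(-6 + 4)(1) = -1 m/s
1–7 s: ½(4 + -6)(6) = -6 m/s
7–12 s: ½(-6 + 9)(5) = 7.5 m/s
Δv = 0.5 m/s, so v(12) = -4 + (0.5) = -3.5 m/s.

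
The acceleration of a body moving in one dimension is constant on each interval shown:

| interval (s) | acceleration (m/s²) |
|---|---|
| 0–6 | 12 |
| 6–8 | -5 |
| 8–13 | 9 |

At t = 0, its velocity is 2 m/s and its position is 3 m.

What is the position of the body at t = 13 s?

On each constant-a segment, Δv = aΔt and Δx = v₀Δt + ½aΔt²; chain segment to segment.
0–6 s: v starts 2 m/s; Δx = 2·6 + ½·12·6² = 228 m; v ends 74 m/s.
6–8 s: v starts 74 m/s; Δx = 74·2 + ½·-5·2² = 138 m; v ends 64 m/s.
8–13 s: v starts 64 m/s; Δx = 64·5 + ½·9·5² = 432.5 m; v ends 109 m/s.
x(13) = 3 + Σ Δx = 801.5 m.

801.5 m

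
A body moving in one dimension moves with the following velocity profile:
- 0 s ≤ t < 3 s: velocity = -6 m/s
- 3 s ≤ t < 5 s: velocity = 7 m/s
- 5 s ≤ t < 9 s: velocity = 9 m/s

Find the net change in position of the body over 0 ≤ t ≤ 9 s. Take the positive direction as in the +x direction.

32 m

Net displacement equals the area under the velocity-time graph (areas below the axis count negative).
0–3 s: -6 × 3 = -18 m
3–5 s: 7 × 2 = 14 m
5–9 s: 9 × 4 = 36 m
Net displacement = 32 m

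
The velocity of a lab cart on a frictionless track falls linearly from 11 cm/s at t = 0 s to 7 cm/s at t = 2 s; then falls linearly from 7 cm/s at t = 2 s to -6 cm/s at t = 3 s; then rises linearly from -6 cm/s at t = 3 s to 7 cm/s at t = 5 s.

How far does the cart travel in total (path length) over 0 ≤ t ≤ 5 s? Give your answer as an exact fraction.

Total distance travelled is ∫|v| dt — sum the magnitudes of each area piece.
0–2 s: |½(11 + 7)(2)| = 18 cm
2–3 s: v = 0 at t = 33/13 s; triangle areas 49/26 + 18/13 = 85/26 cm
3–5 s: v = 0 at t = 51/13 s; triangle areas 36/13 + 49/13 = 85/13 cm
Total distance = 723/26 cm

723/26 cm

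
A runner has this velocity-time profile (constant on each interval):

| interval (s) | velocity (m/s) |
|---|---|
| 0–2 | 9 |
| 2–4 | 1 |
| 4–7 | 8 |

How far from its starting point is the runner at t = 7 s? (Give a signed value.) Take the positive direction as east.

Displacement is the signed area under the v-t curve.
0–2 s: 9 × 2 = 18 m
2–4 s: 1 × 2 = 2 m
4–7 s: 8 × 3 = 24 m
Net displacement = 44 m

44 m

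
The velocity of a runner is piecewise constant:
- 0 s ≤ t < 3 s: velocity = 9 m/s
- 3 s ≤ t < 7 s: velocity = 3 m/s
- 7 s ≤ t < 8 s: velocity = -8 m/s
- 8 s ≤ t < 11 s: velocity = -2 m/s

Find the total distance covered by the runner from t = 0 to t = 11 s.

53 m

Total distance travelled is ∫|v| dt — sum the magnitudes of each area piece.
0–3 s: |9| × 3 = 27 m
3–7 s: |3| × 4 = 12 m
7–8 s: |-8| × 1 = 8 m
8–11 s: |-2| × 3 = 6 m
Total distance = 53 m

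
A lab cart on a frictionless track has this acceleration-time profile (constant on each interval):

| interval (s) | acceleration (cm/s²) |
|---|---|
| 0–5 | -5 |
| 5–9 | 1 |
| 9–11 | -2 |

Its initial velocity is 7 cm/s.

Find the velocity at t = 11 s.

-18 cm/s

Δv equals the area under the a-t graph; then v = v₀ + Δv.
0–5 s: -5 × 5 = -25 cm/s
5–9 s: 1 × 4 = 4 cm/s
9–11 s: -2 × 2 = -4 cm/s
Δv = -25 cm/s, so v(11) = 7 + (-25) = -18 cm/s.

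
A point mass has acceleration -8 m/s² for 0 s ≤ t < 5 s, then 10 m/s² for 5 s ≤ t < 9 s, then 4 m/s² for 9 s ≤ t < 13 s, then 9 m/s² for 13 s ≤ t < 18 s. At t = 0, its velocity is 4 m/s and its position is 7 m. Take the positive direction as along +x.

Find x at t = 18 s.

123.5 m

On each constant-a segment, Δv = aΔt and Δx = v₀Δt + ½aΔt²; chain segment to segment.
0–5 s: v starts 4 m/s; Δx = 4·5 + ½·-8·5² = -80 m; v ends -36 m/s.
5–9 s: v starts -36 m/s; Δx = -36·4 + ½·10·4² = -64 m; v ends 4 m/s.
9–13 s: v starts 4 m/s; Δx = 4·4 + ½·4·4² = 48 m; v ends 20 m/s.
13–18 s: v starts 20 m/s; Δx = 20·5 + ½·9·5² = 212.5 m; v ends 65 m/s.
x(18) = 7 + Σ Δx = 123.5 m.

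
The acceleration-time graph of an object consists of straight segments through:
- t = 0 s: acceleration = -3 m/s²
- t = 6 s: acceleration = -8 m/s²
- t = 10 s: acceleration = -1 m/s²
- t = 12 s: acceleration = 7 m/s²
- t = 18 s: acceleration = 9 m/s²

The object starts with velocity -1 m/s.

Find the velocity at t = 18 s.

Δv equals the area under the a-t graph; then v = v₀ + Δv.
0–6 s: ½(-3 + -8)(6) = -33 m/s
6–10 s: ½(-8 + -1)(4) = -18 m/s
10–12 s: ½(-1 + 7)(2) = 6 m/s
12–18 s: ½(7 + 9)(6) = 48 m/s
Δv = 3 m/s, so v(18) = -1 + (3) = 2 m/s.

2 m/s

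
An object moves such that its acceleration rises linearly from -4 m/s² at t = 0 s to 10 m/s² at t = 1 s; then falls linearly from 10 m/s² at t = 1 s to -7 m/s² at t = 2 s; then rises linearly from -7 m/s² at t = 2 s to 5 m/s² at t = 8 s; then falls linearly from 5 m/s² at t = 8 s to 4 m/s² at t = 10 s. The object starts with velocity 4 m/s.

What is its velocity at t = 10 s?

11.5 m/s

Δv equals the area under the a-t graph; then v = v₀ + Δv.
0–1 s: ½(-4 + 10)(1) = 3 m/s
1–2 s: ½(10 + -7)(1) = 1.5 m/s
2–8 s: ½(-7 + 5)(6) = -6 m/s
8–10 s: ½(5 + 4)(2) = 9 m/s
Δv = 7.5 m/s, so v(10) = 4 + (7.5) = 11.5 m/s.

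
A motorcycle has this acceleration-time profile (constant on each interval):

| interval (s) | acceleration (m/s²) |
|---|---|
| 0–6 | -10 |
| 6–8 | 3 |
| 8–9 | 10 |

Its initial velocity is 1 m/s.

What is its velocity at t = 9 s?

-43 m/s

Δv equals the area under the a-t graph; then v = v₀ + Δv.
0–6 s: -10 × 6 = -60 m/s
6–8 s: 3 × 2 = 6 m/s
8–9 s: 10 × 1 = 10 m/s
Δv = -44 m/s, so v(9) = 1 + (-44) = -43 m/s.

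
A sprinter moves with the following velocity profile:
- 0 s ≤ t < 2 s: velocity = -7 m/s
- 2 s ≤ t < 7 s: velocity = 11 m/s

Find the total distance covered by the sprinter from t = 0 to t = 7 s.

Distance (not displacement) is the total path length: add the absolute areas under v-t.
0–2 s: |-7| × 2 = 14 m
2–7 s: |11| × 5 = 55 m
Total distance = 69 m

69 m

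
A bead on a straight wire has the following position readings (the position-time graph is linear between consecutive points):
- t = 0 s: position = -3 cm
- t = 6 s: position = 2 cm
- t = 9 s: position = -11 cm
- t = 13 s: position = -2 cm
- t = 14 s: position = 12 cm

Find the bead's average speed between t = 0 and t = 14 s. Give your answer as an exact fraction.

41/14 cm/s

Average speed = (total path length)/(elapsed time); on a piecewise-linear x-t graph the path length is Σ|Δx|.
0–6 s: |Δx| = |2 − -3| = 5 cm
6–9 s: |Δx| = |-11 − 2| = 13 cm
9–13 s: |Δx| = |-2 − -11| = 9 cm
13–14 s: |Δx| = |12 − -2| = 14 cm
Total path = 41 cm; average speed = 41/14 = 41/14 cm/s.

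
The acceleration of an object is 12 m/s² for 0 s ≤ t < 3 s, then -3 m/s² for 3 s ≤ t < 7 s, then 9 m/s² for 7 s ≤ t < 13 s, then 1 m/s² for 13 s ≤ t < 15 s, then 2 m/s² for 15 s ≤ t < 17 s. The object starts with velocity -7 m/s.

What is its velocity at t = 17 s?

77 m/s

Δv equals the area under the a-t graph; then v = v₀ + Δv.
0–3 s: 12 × 3 = 36 m/s
3–7 s: -3 × 4 = -12 m/s
7–13 s: 9 × 6 = 54 m/s
13–15 s: 1 × 2 = 2 m/s
15–17 s: 2 × 2 = 4 m/s
Δv = 84 m/s, so v(17) = -7 + (84) = 77 m/s.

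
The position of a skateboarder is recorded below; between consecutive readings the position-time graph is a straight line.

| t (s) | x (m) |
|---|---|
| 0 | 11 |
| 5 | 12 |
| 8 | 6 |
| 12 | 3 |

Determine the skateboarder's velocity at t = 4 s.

Velocity is the slope of the x-t graph on 0–5 s: (12 − 11)/(5 − 0) = 0.2 m/s.

0.2 m/s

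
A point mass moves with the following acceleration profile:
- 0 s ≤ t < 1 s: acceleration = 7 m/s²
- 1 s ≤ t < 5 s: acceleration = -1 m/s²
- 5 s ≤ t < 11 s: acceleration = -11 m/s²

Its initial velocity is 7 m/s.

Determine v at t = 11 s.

-56 m/s

Δv equals the area under the a-t graph; then v = v₀ + Δv.
0–1 s: 7 × 1 = 7 m/s
1–5 s: -1 × 4 = -4 m/s
5–11 s: -11 × 6 = -66 m/s
Δv = -63 m/s, so v(11) = 7 + (-63) = -56 m/s.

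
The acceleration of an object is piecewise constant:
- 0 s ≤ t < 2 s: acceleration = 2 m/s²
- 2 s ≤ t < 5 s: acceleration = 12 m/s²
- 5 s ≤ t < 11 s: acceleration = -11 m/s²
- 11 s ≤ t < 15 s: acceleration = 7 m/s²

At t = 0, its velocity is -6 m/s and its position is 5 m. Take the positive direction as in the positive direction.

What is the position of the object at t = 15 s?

On each constant-a segment, Δv = aΔt and Δx = v₀Δt + ½aΔt²; chain segment to segment.
0–2 s: v starts -6 m/s; Δx = -6·2 + ½·2·2² = -8 m; v ends -2 m/s.
2–5 s: v starts -2 m/s; Δx = -2·3 + ½·12·3² = 48 m; v ends 34 m/s.
5–11 s: v starts 34 m/s; Δx = 34·6 + ½·-11·6² = 6 m; v ends -32 m/s.
11–15 s: v starts -32 m/s; Δx = -32·4 + ½·7·4² = -72 m; v ends -4 m/s.
x(15) = 5 + Σ Δx = -21 m.

-21 m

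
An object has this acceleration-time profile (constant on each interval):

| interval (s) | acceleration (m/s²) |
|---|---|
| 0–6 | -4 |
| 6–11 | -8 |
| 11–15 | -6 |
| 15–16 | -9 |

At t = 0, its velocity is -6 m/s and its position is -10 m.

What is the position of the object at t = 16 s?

On each constant-a segment, Δv = aΔt and Δx = v₀Δt + ½aΔt²; chain segment to segment.
0–6 s: v starts -6 m/s; Δx = -6·6 + ½·-4·6² = -108 m; v ends -30 m/s.
6–11 s: v starts -30 m/s; Δx = -30·5 + ½·-8·5² = -250 m; v ends -70 m/s.
11–15 s: v starts -70 m/s; Δx = -70·4 + ½·-6·4² = -328 m; v ends -94 m/s.
15–16 s: v starts -94 m/s; Δx = -94·1 + ½·-9·1² = -98.5 m; v ends -103 m/s.
x(16) = -10 + Σ Δx = -794.5 m.

-794.5 m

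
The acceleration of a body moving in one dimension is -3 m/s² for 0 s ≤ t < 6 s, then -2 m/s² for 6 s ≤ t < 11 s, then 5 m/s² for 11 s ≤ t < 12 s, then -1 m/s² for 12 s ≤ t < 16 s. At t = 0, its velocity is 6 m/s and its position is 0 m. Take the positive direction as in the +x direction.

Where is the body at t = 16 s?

On each constant-a segment, Δv = aΔt and Δx = v₀Δt + ½aΔt²; chain segment to segment.
0–6 s: v starts 6 m/s; Δx = 6·6 + ½·-3·6² = -18 m; v ends -12 m/s.
6–11 s: v starts -12 m/s; Δx = -12·5 + ½·-2·5² = -85 m; v ends -22 m/s.
11–12 s: v starts -22 m/s; Δx = -22·1 + ½·5·1² = -19.5 m; v ends -17 m/s.
12–16 s: v starts -17 m/s; Δx = -17·4 + ½·-1·4² = -76 m; v ends -21 m/s.
x(16) = 0 + Σ Δx = -198.5 m.

-198.5 m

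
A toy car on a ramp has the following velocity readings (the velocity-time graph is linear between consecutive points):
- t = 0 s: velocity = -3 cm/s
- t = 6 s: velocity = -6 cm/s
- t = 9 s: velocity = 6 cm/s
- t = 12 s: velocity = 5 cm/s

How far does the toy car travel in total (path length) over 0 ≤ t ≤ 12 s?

Total distance travelled is ∫|v| dt — sum the magnitudes of each area piece.
0–6 s: |½(-3 + -6)(6)| = 27 cm
6–9 s: v = 0 at t = 7.5 s; triangle areas 4.5 + 4.5 = 9 cm
9–12 s: |½(6 + 5)(3)| = 16.5 cm
Total distance = 52.5 cm

52.5 cm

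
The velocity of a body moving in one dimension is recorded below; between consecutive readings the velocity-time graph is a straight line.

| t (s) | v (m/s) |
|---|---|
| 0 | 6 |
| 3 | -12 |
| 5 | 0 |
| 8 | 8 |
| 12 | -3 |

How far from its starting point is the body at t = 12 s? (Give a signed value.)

1 m

Displacement is the signed area under the v-t curve.
0–3 s: ½(6 + -12)(3) = -9 m
3–5 s: ½(-12 + 0)(2) = -12 m
5–8 s: ½(0 + 8)(3) = 12 m
8–12 s: ½(8 + -3)(4) = 10 m
Net displacement = 1 m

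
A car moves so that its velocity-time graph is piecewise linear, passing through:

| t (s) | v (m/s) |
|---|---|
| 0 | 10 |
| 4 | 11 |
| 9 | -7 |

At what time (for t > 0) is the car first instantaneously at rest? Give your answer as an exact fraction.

t = 127/18 s

v changes sign on 4–9 s (from 11 to -7); the graph is linear there, so v = 0 at t = 4 + (-11)·(9 − 4)/(-7 − 11) = 127/18 s.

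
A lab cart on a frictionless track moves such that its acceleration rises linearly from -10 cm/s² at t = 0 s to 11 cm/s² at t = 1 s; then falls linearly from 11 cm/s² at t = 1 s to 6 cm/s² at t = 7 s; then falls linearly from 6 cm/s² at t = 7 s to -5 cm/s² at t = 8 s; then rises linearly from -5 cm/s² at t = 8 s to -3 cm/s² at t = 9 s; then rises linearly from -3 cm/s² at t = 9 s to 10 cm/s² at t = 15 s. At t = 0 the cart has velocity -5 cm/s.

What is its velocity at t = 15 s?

Δv equals the area under the a-t graph; then v = v₀ + Δv.
0–1 s: ½(-10 + 11)(1) = 0.5 cm/s
1–7 s: ½(11 + 6)(6) = 51 cm/s
7–8 s: ½(6 + -5)(1) = 0.5 cm/s
8–9 s: ½(-5 + -3)(1) = -4 cm/s
9–15 s: ½(-3 + 10)(6) = 21 cm/s
Δv = 69 cm/s, so v(15) = -5 + (69) = 64 cm/s.

64 cm/s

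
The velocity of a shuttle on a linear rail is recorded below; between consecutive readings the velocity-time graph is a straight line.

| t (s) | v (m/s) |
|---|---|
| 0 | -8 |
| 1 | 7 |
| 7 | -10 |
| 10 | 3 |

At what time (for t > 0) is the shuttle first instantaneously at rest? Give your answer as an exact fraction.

v changes sign on 0–1 s (from -8 to 7); the graph is linear there, so v = 0 at t = 0 + (8)·(1 − 0)/(7 − -8) = 8/15 s.

t = 8/15 s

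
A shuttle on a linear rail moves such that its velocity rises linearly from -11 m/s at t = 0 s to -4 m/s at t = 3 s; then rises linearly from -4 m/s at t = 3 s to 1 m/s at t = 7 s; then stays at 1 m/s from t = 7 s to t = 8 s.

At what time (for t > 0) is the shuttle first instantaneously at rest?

t = 6.2 s

v changes sign on 3–7 s (from -4 to 1); the graph is linear there, so v = 0 at t = 3 + (4)·(7 − 3)/(1 − -4) = 6.2 s.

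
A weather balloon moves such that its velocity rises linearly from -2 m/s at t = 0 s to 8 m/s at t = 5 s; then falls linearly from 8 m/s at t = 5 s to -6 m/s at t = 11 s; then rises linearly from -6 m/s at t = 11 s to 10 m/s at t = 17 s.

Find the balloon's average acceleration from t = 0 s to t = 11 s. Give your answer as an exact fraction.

Average acceleration = Δv/Δt = (-6 − -2)/(11 − 0) = -4/11 m/s².

-4/11 m/s²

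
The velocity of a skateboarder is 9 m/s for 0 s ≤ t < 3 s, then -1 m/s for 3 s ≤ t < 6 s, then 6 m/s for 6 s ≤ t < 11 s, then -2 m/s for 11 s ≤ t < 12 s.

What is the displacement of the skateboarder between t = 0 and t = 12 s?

Displacement is the signed area under the v-t curve.
0–3 s: 9 × 3 = 27 m
3–6 s: -1 × 3 = -3 m
6–11 s: 6 × 5 = 30 m
11–12 s: -2 × 1 = -2 m
Net displacement = 52 m

52 m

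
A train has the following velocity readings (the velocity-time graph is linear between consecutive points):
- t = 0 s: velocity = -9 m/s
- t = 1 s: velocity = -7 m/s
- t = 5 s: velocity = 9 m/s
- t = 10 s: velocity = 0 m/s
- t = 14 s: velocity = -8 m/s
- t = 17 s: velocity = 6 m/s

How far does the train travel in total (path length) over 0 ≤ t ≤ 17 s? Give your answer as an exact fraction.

Distance (not displacement) is the total path length: add the absolute areas under v-t.
0–1 s: |½(-9 + -7)(1)| = 8 m
1–5 s: v = 0 at t = 2.75 s; triangle areas 6.125 + 10.125 = 16.25 m
5–10 s: |½(9 + 0)(5)| = 22.5 m
10–14 s: |½(0 + -8)(4)| = 16 m
14–17 s: v = 0 at t = 110/7 s; triangle areas 48/7 + 27/7 = 75/7 m
Total distance = 2057/28 m

2057/28 m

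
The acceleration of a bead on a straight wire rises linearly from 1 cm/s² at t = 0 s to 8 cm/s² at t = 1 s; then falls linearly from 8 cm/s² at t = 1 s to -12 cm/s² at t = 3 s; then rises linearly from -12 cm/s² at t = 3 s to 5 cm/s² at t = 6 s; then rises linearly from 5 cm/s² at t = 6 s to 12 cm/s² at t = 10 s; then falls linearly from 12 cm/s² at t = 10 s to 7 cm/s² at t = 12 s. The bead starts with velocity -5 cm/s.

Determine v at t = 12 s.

38 cm/s

Δv equals the area under the a-t graph; then v = v₀ + Δv.
0–1 s: ½(1 + 8)(1) = 4.5 cm/s
1–3 s: ½(8 + -12)(2) = -4 cm/s
3–6 s: ½(-12 + 5)(3) = -10.5 cm/s
6–10 s: ½(5 + 12)(4) = 34 cm/s
10–12 s: ½(12 + 7)(2) = 19 cm/s
Δv = 43 cm/s, so v(12) = -5 + (43) = 38 cm/s.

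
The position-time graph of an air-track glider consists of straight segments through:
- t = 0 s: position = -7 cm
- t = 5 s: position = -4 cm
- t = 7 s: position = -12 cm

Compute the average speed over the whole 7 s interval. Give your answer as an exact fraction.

11/7 cm/s

Average speed = (total path length)/(elapsed time); on a piecewise-linear x-t graph the path length is Σ|Δx|.
0–5 s: |Δx| = |-4 − -7| = 3 cm
5–7 s: |Δx| = |-12 − -4| = 8 cm
Total path = 11 cm; average speed = 11/7 = 11/7 cm/s.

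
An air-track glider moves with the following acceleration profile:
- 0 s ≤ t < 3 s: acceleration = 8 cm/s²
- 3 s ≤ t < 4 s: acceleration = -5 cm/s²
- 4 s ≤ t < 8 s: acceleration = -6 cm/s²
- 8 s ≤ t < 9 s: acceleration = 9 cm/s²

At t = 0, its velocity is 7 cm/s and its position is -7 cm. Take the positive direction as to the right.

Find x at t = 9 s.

141 cm

On each constant-a segment, Δv = aΔt and Δx = v₀Δt + ½aΔt²; chain segment to segment.
0–3 s: v starts 7 cm/s; Δx = 7·3 + ½·8·3² = 57 cm; v ends 31 cm/s.
3–4 s: v starts 31 cm/s; Δx = 31·1 + ½·-5·1² = 28.5 cm; v ends 26 cm/s.
4–8 s: v starts 26 cm/s; Δx = 26·4 + ½·-6·4² = 56 cm; v ends 2 cm/s.
8–9 s: v starts 2 cm/s; Δx = 2·1 + ½·9·1² = 6.5 cm; v ends 11 cm/s.
x(9) = -7 + Σ Δx = 141 cm.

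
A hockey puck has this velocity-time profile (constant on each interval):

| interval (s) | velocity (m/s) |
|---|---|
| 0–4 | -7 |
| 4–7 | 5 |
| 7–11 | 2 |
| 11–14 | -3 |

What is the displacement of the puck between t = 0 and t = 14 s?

Net displacement equals the area under the velocity-time graph (areas below the axis count negative).
0–4 s: -7 × 4 = -28 m
4–7 s: 5 × 3 = 15 m
7–11 s: 2 × 4 = 8 m
11–14 s: -3 × 3 = -9 m
Net displacement = -14 m

-14 m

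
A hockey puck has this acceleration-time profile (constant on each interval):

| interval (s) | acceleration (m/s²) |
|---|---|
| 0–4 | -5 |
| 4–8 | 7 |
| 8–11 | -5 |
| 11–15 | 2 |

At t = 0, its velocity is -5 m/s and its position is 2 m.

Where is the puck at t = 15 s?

-147.5 m

On each constant-a segment, Δv = aΔt and Δx = v₀Δt + ½aΔt²; chain segment to segment.
0–4 s: v starts -5 m/s; Δx = -5·4 + ½·-5·4² = -60 m; v ends -25 m/s.
4–8 s: v starts -25 m/s; Δx = -25·4 + ½·7·4² = -44 m; v ends 3 m/s.
8–11 s: v starts 3 m/s; Δx = 3·3 + ½·-5·3² = -13.5 m; v ends -12 m/s.
11–15 s: v starts -12 m/s; Δx = -12·4 + ½·2·4² = -32 m; v ends -4 m/s.
x(15) = 2 + Σ Δx = -147.5 m.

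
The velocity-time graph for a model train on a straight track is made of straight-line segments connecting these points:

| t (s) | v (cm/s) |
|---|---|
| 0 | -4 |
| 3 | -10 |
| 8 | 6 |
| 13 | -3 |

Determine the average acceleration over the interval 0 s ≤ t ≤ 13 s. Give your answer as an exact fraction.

Average acceleration = Δv/Δt = (-3 − -4)/(13 − 0) = 1/13 cm/s².

1/13 cm/s²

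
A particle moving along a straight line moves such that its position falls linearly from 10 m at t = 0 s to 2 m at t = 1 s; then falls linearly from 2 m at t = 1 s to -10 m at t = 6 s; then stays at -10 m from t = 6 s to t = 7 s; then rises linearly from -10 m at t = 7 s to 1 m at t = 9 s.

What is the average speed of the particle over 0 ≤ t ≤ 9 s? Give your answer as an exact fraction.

Average speed = (total path length)/(elapsed time); on a piecewise-linear x-t graph the path length is Σ|Δx|.
0–1 s: |Δx| = |2 − 10| = 8 m
1–6 s: |Δx| = |-10 − 2| = 12 m
6–7 s: |Δx| = |-10 − -10| = 0 m
7–9 s: |Δx| = |1 − -10| = 11 m
Total path = 31 m; average speed = 31/9 = 31/9 m/s.

31/9 m/s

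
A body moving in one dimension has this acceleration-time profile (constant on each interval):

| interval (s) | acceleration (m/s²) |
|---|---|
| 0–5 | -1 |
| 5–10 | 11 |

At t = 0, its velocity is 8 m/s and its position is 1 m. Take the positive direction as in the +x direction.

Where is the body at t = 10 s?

181 m

On each constant-a segment, Δv = aΔt and Δx = v₀Δt + ½aΔt²; chain segment to segment.
0–5 s: v starts 8 m/s; Δx = 8·5 + ½·-1·5² = 27.5 m; v ends 3 m/s.
5–10 s: v starts 3 m/s; Δx = 3·5 + ½·11·5² = 152.5 m; v ends 58 m/s.
x(10) = 1 + Σ Δx = 181 m.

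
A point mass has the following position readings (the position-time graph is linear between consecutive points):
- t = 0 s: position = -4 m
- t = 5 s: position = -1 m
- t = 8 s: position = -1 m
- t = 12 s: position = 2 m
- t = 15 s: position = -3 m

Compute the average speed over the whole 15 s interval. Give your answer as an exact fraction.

11/15 m/s

Average speed = (total path length)/(elapsed time); on a piecewise-linear x-t graph the path length is Σ|Δx|.
0–5 s: |Δx| = |-1 − -4| = 3 m
5–8 s: |Δx| = |-1 − -1| = 0 m
8–12 s: |Δx| = |2 − -1| = 3 m
12–15 s: |Δx| = |-3 − 2| = 5 m
Total path = 11 m; average speed = 11/15 = 11/15 m/s.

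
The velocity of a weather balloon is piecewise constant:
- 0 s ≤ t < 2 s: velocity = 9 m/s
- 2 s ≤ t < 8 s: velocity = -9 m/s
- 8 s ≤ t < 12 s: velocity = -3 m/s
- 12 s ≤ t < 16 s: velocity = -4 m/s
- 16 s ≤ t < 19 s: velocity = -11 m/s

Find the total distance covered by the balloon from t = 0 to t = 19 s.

133 m

Total distance travelled is ∫|v| dt — sum the magnitudes of each area piece.
0–2 s: |9| × 2 = 18 m
2–8 s: |-9| × 6 = 54 m
8–12 s: |-3| × 4 = 12 m
12–16 s: |-4| × 4 = 16 m
16–19 s: |-11| × 3 = 33 m
Total distance = 133 m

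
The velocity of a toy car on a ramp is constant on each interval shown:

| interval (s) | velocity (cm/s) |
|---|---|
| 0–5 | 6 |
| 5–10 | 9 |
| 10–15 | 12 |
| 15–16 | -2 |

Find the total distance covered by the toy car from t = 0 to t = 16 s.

Distance (not displacement) is the total path length: add the absolute areas under v-t.
0–5 s: |6| × 5 = 30 cm
5–10 s: |9| × 5 = 45 cm
10–15 s: |12| × 5 = 60 cm
15–16 s: |-2| × 1 = 2 cm
Total distance = 137 cm

137 cm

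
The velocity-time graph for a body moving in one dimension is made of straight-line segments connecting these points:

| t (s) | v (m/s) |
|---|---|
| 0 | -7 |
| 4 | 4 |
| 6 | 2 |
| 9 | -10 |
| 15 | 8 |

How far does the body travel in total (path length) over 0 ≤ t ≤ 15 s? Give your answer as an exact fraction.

Total distance travelled is ∫|v| dt — sum the magnitudes of each area piece.
0–4 s: v = 0 at t = 28/11 s; triangle areas 98/11 + 32/11 = 130/11 m
4–6 s: |½(4 + 2)(2)| = 6 m
6–9 s: v = 0 at t = 6.5 s; triangle areas 0.5 + 12.5 = 13 m
9–15 s: v = 0 at t = 37/3 s; triangle areas 50/3 + 32/3 = 82/3 m
Total distance = 1919/33 m

1919/33 m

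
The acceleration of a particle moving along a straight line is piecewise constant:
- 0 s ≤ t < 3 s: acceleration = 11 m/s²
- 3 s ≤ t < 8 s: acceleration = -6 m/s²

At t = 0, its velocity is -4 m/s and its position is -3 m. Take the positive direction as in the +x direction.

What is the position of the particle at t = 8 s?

104.5 m

On each constant-a segment, Δv = aΔt and Δx = v₀Δt + ½aΔt²; chain segment to segment.
0–3 s: v starts -4 m/s; Δx = -4·3 + ½·11·3² = 37.5 m; v ends 29 m/s.
3–8 s: v starts 29 m/s; Δx = 29·5 + ½·-6·5² = 70 m; v ends -1 m/s.
x(8) = -3 + Σ Δx = 104.5 m.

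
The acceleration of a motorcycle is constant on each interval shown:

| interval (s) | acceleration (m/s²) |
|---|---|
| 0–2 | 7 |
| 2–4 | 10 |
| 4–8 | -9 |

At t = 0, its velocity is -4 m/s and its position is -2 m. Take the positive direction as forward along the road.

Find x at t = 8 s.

On each constant-a segment, Δv = aΔt and Δx = v₀Δt + ½aΔt²; chain segment to segment.
0–2 s: v starts -4 m/s; Δx = -4·2 + ½·7·2² = 6 m; v ends 10 m/s.
2–4 s: v starts 10 m/s; Δx = 10·2 + ½·10·2² = 40 m; v ends 30 m/s.
4–8 s: v starts 30 m/s; Δx = 30·4 + ½·-9·4² = 48 m; v ends -6 m/s.
x(8) = -2 + Σ Δx = 92 m.

92 m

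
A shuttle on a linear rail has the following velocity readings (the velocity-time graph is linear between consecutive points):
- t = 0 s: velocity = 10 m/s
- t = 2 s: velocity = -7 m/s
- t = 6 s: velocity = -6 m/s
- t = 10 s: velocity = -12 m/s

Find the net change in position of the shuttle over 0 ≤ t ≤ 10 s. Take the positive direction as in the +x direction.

-59 m

Displacement is the signed area under the v-t curve.
0–2 s: ½(10 + -7)(2) = 3 m
2–6 s: ½(-7 + -6)(4) = -26 m
6–10 s: ½(-6 + -12)(4) = -36 m
Net displacement = -59 m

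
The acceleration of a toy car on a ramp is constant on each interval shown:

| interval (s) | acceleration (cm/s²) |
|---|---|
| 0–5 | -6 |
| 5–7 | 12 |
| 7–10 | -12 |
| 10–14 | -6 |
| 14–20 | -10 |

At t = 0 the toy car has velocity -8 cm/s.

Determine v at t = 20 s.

Δv equals the area under the a-t graph; then v = v₀ + Δv.
0–5 s: -6 × 5 = -30 cm/s
5–7 s: 12 × 2 = 24 cm/s
7–10 s: -12 × 3 = -36 cm/s
10–14 s: -6 × 4 = -24 cm/s
14–20 s: -10 × 6 = -60 cm/s
Δv = -126 cm/s, so v(20) = -8 + (-126) = -134 cm/s.

-134 cm/s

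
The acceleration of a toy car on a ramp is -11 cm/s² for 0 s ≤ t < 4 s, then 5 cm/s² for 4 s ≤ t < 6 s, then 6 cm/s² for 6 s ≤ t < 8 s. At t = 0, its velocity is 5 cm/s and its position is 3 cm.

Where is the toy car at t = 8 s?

On each constant-a segment, Δv = aΔt and Δx = v₀Δt + ½aΔt²; chain segment to segment.
0–4 s: v starts 5 cm/s; Δx = 5·4 + ½·-11·4² = -68 cm; v ends -39 cm/s.
4–6 s: v starts -39 cm/s; Δx = -39·2 + ½·5·2² = -68 cm; v ends -29 cm/s.
6–8 s: v starts -29 cm/s; Δx = -29·2 + ½·6·2² = -46 cm; v ends -17 cm/s.
x(8) = 3 + Σ Δx = -179 cm.

-179 cm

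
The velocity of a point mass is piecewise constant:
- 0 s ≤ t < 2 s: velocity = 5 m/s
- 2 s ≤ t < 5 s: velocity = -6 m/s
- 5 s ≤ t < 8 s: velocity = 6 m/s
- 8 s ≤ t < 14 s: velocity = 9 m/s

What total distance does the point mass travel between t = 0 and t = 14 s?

Distance (not displacement) is the total path length: add the absolute areas under v-t.
0–2 s: |5| × 2 = 10 m
2–5 s: |-6| × 3 = 18 m
5–8 s: |6| × 3 = 18 m
8–14 s: |9| × 6 = 54 m
Total distance = 100 m

100 m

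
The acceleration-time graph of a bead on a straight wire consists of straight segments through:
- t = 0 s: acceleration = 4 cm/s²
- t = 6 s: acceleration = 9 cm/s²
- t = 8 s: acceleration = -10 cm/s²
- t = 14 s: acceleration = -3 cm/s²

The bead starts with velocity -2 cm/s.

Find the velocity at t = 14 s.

Δv equals the area under the a-t graph; then v = v₀ + Δv.
0–6 s: ½(4 + 9)(6) = 39 cm/s
6–8 s: ½(9 + -10)(2) = -1 cm/s
8–14 s: ½(-10 + -3)(6) = -39 cm/s
Δv = -1 cm/s, so v(14) = -2 + (-1) = -3 cm/s.

-3 cm/s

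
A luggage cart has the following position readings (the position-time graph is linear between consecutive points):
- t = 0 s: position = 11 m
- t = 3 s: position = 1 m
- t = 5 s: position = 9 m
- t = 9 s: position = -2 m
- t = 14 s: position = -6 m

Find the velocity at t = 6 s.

Velocity is the slope of the x-t graph on 5–9 s: (-2 − 9)/(9 − 5) = -2.75 m/s.

-2.75 m/s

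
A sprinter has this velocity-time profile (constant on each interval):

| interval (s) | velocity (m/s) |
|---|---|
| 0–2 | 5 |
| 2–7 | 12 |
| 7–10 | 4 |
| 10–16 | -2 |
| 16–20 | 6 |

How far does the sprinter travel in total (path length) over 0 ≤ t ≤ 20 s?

118 m

Distance (not displacement) is the total path length: add the absolute areas under v-t.
0–2 s: |5| × 2 = 10 m
2–7 s: |12| × 5 = 60 m
7–10 s: |4| × 3 = 12 m
10–16 s: |-2| × 6 = 12 m
16–20 s: |6| × 4 = 24 m
Total distance = 118 m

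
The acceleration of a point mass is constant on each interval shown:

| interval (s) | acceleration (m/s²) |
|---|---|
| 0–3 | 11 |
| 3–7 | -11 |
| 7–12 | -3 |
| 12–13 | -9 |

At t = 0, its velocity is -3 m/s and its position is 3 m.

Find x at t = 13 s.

On each constant-a segment, Δv = aΔt and Δx = v₀Δt + ½aΔt²; chain segment to segment.
0–3 s: v starts -3 m/s; Δx = -3·3 + ½·11·3² = 40.5 m; v ends 30 m/s.
3–7 s: v starts 30 m/s; Δx = 30·4 + ½·-11·4² = 32 m; v ends -14 m/s.
7–12 s: v starts -14 m/s; Δx = -14·5 + ½·-3·5² = -107.5 m; v ends -29 m/s.
12–13 s: v starts -29 m/s; Δx = -29·1 + ½·-9·1² = -33.5 m; v ends -38 m/s.
x(13) = 3 + Σ Δx = -65.5 m.

-65.5 m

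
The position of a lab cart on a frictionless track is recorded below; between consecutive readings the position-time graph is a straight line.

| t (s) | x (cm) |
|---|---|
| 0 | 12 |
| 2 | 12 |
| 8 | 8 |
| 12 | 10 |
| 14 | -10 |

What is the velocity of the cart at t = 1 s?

0 cm/s

Velocity is the slope of the x-t graph on 0–2 s: (12 − 12)/(2 − 0) = 0 cm/s.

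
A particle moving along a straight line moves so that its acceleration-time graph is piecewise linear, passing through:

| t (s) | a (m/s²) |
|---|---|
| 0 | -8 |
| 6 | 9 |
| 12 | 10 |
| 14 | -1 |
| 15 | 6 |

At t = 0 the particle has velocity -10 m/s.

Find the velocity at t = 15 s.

61.5 m/s

Δv equals the area under the a-t graph; then v = v₀ + Δv.
0–6 s: ½(-8 + 9)(6) = 3 m/s
6–12 s: ½(9 + 10)(6) = 57 m/s
12–14 s: ½(10 + -1)(2) = 9 m/s
14–15 s: ½(-1 + 6)(1) = 2.5 m/s
Δv = 71.5 m/s, so v(15) = -10 + (71.5) = 61.5 m/s.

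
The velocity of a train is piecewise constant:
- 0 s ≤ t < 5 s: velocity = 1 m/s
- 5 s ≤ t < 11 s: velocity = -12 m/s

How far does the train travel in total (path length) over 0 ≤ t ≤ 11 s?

Distance (not displacement) is the total path length: add the absolute areas under v-t.
0–5 s: |1| × 5 = 5 m
5–11 s: |-12| × 6 = 72 m
Total distance = 77 m

77 m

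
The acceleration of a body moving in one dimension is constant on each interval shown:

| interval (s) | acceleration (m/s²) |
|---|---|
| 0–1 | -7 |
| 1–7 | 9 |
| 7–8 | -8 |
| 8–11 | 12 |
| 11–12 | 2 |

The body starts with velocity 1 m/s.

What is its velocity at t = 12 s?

78 m/s

Δv equals the area under the a-t graph; then v = v₀ + Δv.
0–1 s: -7 × 1 = -7 m/s
1–7 s: 9 × 6 = 54 m/s
7–8 s: -8 × 1 = -8 m/s
8–11 s: 12 × 3 = 36 m/s
11–12 s: 2 × 1 = 2 m/s
Δv = 77 m/s, so v(12) = 1 + (77) = 78 m/s.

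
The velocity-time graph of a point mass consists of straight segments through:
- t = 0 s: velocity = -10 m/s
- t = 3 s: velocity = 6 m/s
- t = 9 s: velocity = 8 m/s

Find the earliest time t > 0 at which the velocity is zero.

t = 1.875 s

v changes sign on 0–3 s (from -10 to 6); the graph is linear there, so v = 0 at t = 0 + (10)·(3 − 0)/(6 − -10) = 1.875 s.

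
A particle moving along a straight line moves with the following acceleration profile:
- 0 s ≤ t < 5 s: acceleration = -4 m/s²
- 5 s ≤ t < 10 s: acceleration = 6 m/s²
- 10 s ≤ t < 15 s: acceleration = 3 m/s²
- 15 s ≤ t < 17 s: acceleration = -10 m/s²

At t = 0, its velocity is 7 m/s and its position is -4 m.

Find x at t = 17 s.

157.5 m

On each constant-a segment, Δv = aΔt and Δx = v₀Δt + ½aΔt²; chain segment to segment.
0–5 s: v starts 7 m/s; Δx = 7·5 + ½·-4·5² = -15 m; v ends -13 m/s.
5–10 s: v starts -13 m/s; Δx = -13·5 + ½·6·5² = 10 m; v ends 17 m/s.
10–15 s: v starts 17 m/s; Δx = 17·5 + ½·3·5² = 122.5 m; v ends 32 m/s.
15–17 s: v starts 32 m/s; Δx = 32·2 + ½·-10·2² = 44 m; v ends 12 m/s.
x(17) = -4 + Σ Δx = 157.5 m.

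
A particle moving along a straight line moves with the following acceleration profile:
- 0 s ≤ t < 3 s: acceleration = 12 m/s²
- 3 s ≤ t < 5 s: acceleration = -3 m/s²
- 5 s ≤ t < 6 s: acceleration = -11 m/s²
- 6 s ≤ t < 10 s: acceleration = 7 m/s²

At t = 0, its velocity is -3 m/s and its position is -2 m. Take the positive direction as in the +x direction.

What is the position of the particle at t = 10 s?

244.5 m

On each constant-a segment, Δv = aΔt and Δx = v₀Δt + ½aΔt²; chain segment to segment.
0–3 s: v starts -3 m/s; Δx = -3·3 + ½·12·3² = 45 m; v ends 33 m/s.
3–5 s: v starts 33 m/s; Δx = 33·2 + ½·-3·2² = 60 m; v ends 27 m/s.
5–6 s: v starts 27 m/s; Δx = 27·1 + ½·-11·1² = 21.5 m; v ends 16 m/s.
6–10 s: v starts 16 m/s; Δx = 16·4 + ½·7·4² = 120 m; v ends 44 m/s.
x(10) = -2 + Σ Δx = 244.5 m.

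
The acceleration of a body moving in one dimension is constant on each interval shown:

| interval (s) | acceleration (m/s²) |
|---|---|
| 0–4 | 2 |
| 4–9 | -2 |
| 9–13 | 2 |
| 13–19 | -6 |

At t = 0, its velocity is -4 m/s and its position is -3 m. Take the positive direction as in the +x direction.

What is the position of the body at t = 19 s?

On each constant-a segment, Δv = aΔt and Δx = v₀Δt + ½aΔt²; chain segment to segment.
0–4 s: v starts -4 m/s; Δx = -4·4 + ½·2·4² = 0 m; v ends 4 m/s.
4–9 s: v starts 4 m/s; Δx = 4·5 + ½·-2·5² = -5 m; v ends -6 m/s.
9–13 s: v starts -6 m/s; Δx = -6·4 + ½·2·4² = -8 m; v ends 2 m/s.
13–19 s: v starts 2 m/s; Δx = 2·6 + ½·-6·6² = -96 m; v ends -34 m/s.
x(19) = -3 + Σ Δx = -112 m.

-112 m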